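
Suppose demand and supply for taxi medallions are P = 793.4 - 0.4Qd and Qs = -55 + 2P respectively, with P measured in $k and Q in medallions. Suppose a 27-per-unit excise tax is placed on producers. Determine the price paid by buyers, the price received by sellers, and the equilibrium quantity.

P_b = 465, P_s = 438, Q = 821

Solving each curve for Q: Qd = 1983.5 - 2.5P.
The tax drives a wedge P_b - P_s = 27. Substituting P_s = P_b - 27 into supply: Qs = -109 + 2P_b.
Set Qd = Qs: 1983.5 - 2.5P_b = -109 + 2P_b, so 2092.5 = 4.5P_b and P_b = 465.
Then P_s = 465 - 27 = 438 and Q = 1983.5 - 2.5(465) = 821.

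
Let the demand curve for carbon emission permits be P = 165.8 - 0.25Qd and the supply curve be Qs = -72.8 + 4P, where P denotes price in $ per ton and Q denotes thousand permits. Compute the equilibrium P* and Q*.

Inverting to quantity form: Qd = 663.2 - 4P.
Equating demand and supply, 663.2 - 4P = -72.8 + 4P gives 8P = 736, so P* = 92.
From the demand curve, Q* = 663.2 - 4(92) = 295.2.

P* = 92, Q* = 295.2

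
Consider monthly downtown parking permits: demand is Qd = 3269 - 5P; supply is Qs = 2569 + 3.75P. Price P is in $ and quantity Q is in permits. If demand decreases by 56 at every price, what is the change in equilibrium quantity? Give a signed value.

ΔQ = -24

The market clears where 3269 - 5P = 2569 + 3.75P. Rearranging, 8.75P = 700, hence P* = 80.
Then Q* = 3269 - 5(80) = 2869.
After the shift, demand is Qd = 3213 - 5P.
The new intersection has 644 = 8.75P, i.e. P = 73.6, Q = 2845.
ΔQ = 2845 - 2869 = -24.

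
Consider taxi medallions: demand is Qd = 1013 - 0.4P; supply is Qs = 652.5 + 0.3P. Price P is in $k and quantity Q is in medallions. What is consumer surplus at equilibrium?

Consumer surplus = 814061.25

The market clears where 1013 - 0.4P = 652.5 + 0.3P. Rearranging, 0.7P = 360.5, hence P* = 515.
Then Q* = 1013 - 0.4(515) = 807.
Demand choke price (Qd = 0): P = 1013/0.4 = 2532.5. Consumer surplus = ½ × (2532.5 - 515) × 807 = 814061.25.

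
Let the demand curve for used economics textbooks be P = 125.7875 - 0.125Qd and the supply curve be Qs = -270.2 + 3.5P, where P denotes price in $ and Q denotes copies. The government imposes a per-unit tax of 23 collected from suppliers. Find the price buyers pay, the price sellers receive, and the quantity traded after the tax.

Rewriting in direct form: Qd = 1006.3 - 8P.
The tax drives a wedge P_b - P_s = 23. Substituting P_s = P_b - 23 into supply: Qs = -350.7 + 3.5P_b.
Equate demand and the shifted supply: 1006.3 - 8P_b = -350.7 + 3.5P_b, giving 11.5P_b = 1357, so P_b = 118.
Then P_s = 118 - 23 = 95 and Q = 1006.3 - 8(118) = 62.3.

P_b = 118, P_s = 95, Q = 62.3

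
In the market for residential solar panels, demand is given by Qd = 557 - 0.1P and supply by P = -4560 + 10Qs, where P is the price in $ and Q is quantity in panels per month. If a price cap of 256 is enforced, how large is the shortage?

Shortage = 49.8

Solving each curve for Q: Qs = 456 + 0.1P.
At P = 256: Qd = 531.4 and Qs = 481.6.
Shortage = Qd - Qs = 531.4 - 481.6 = 49.8.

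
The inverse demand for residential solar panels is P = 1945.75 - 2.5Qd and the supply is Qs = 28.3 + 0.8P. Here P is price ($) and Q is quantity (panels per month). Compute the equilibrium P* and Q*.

In direct form, Qd = 778.3 - 0.4P.
Set Qd = Qs: 778.3 - 0.4P = 28.3 + 0.8P, so 750 = 1.2P and P* = 625.
Plugging P* into demand: Q* = 778.3 - 0.4(625) = 528.3.

P* = 625, Q* = 528.3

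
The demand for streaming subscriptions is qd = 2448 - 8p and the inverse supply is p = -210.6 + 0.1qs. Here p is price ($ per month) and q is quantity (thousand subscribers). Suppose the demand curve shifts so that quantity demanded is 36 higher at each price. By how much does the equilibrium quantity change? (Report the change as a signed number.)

Δq = 20

Inverting to quantity form: qs = 2106 + 10p.
The market clears where 2448 - 8p = 2106 + 10p. Rearranging, 18p = 342, hence p* = 19.
Substitute back: q* = 2448 - 8(19) = 2296.
After the shift, demand is qd = 2484 - 8p.
Re-solving, 18p = 378 gives p = 21 and q = 2316.
Δq = 2316 - 2296 = 20.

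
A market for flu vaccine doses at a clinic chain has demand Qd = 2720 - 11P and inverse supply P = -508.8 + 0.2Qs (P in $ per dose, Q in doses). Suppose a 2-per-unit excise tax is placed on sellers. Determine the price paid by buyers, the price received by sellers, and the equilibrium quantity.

Solving each curve for Q: Qs = 2544 + 5P.
The tax drives a wedge P_b - P_s = 2. Substituting P_s = P_b - 2 into supply: Qs = 2534 + 5P_b.
Market clearing requires 2720 - 11P_b = 2534 + 5P_b; hence 186 = 16P_b and P_b = 11.625.
So P_s = 9.625 and the quantity traded is Q = 2720 - 11(11.625) = 2592.125.

P_b = 11.625, P_s = 9.625, Q = 2592.125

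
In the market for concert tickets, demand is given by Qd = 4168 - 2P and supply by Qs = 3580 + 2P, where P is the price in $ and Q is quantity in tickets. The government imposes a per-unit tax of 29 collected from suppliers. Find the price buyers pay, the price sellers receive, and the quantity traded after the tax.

P_b = 161.5, P_s = 132.5, Q = 3845

The tax drives a wedge P_b - P_s = 29. Substituting P_s = P_b - 29 into supply: Qs = 3522 + 2P_b.
Equate demand and the shifted supply: 4168 - 2P_b = 3522 + 2P_b, giving 4P_b = 646, so P_b = 161.5.
Then P_s = 161.5 - 29 = 132.5 and Q = 4168 - 2(161.5) = 3845.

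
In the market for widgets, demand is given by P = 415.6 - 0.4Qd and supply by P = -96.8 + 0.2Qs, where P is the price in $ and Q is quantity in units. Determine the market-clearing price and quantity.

Rewriting in direct form: Qd = 1039 - 2.5P and Qs = 484 + 5P.
Equating demand and supply, 1039 - 2.5P = 484 + 5P gives 7.5P = 555, so P* = 74.
Substitute back: Q* = 1039 - 2.5(74) = 854.

P* = 74, Q* = 854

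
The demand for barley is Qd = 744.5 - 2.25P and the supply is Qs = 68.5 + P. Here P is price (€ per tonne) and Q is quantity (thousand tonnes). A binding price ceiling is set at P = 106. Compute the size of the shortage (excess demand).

Shortage = 331.5

At P = 106: Qd = 506 and Qs = 174.5.
Shortage = Qd - Qs = 506 - 174.5 = 331.5.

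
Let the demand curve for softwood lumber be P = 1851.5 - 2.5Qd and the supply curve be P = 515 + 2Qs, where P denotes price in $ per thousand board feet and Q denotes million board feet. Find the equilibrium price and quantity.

P* = 1109, Q* = 297

Inverting to quantity form: Qd = 740.6 - 0.4P and Qs = -257.5 + 0.5P.
Equating demand and supply, 740.6 - 0.4P = -257.5 + 0.5P gives 0.9P = 998.1, so P* = 1109.
Then Q* = 740.6 - 0.4(1109) = 297.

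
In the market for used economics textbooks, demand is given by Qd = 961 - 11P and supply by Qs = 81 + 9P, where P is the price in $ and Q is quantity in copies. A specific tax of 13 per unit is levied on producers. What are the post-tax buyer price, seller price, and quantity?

Producers keep P_s = P_b - 13 per unit, so supply in terms of the buyer price is Qs = -36 + 9P_b.
Set Qd = Qs: 961 - 11P_b = -36 + 9P_b, so 997 = 20P_b and P_b = 49.85.
Then P_s = 49.85 - 13 = 36.85 and Q = 961 - 11(49.85) = 412.65.

P_b = 49.85, P_s = 36.85, Q = 412.65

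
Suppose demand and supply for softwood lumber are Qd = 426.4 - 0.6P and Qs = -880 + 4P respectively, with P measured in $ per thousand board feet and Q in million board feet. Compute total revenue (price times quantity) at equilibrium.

Total revenue = 72704

Equating demand and supply, 426.4 - 0.6P = -880 + 4P gives 4.6P = 1306.4, so P* = 284.
From the demand curve, Q* = 426.4 - 0.6(284) = 256.
Total revenue = P* × Q* = 284 × 256 = 72704.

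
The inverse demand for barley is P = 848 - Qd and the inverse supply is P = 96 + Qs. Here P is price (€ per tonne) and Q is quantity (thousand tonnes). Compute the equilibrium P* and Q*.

P* = 472, Q* = 376

Solving each curve for Q: Qd = 848 - P and Qs = -96 + P.
Set Qd = Qs: 848 - P = -96 + P, so 944 = 2P and P* = 472.
From the demand curve, Q* = 848 - 472 = 376.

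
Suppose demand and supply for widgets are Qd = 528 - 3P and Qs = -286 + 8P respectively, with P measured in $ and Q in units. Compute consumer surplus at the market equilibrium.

Equating demand and supply, 528 - 3P = -286 + 8P gives 11P = 814, so P* = 74.
Substitute back: Q* = 528 - 3(74) = 306.
Demand choke price (Qd = 0): P = 528/3 = 176. Consumer surplus = ½ × (176 - 74) × 306 = 15606.

Consumer surplus = 15606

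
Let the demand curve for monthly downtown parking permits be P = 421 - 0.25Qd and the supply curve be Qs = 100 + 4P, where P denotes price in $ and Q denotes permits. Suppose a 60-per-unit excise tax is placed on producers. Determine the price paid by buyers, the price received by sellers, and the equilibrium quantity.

Inverting to quantity form: Qd = 1684 - 4P.
With a tax of 60 on producers, they supply based on the net price P_s = P_b - 60, so Qs = -140 + 4P_b.
Market clearing requires 1684 - 4P_b = -140 + 4P_b; hence 1824 = 8P_b and P_b = 228.
So P_s = 168 and the quantity traded is Q = 1684 - 4(228) = 772.

P_b = 228, P_s = 168, Q = 772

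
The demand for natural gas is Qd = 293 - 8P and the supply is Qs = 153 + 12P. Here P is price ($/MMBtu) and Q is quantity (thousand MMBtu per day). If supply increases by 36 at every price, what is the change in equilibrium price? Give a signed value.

Equating demand and supply, 293 - 8P = 153 + 12P gives 20P = 140, so P* = 7.
Plugging P* into demand: Q* = 293 - 8(7) = 237.
After the shift, supply is Qs = 189 + 12P.
The new intersection has 104 = 20P, i.e. P = 5.2, Q = 251.4.
ΔP = 5.2 - 7 = -1.8.

ΔP = -1.8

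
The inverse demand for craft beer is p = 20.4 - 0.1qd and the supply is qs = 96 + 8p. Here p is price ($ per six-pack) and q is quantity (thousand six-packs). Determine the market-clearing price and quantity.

p* = 6, q* = 144

Inverting to quantity form: qd = 204 - 10p.
Set qd = qs: 204 - 10p = 96 + 8p, so 108 = 18p and p* = 6.
Substitute back: q* = 204 - 10(6) = 144.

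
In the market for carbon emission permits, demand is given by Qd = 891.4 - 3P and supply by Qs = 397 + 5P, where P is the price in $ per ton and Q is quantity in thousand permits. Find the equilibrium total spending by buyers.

At equilibrium Qd = Qs, so 891.4 - 3P = 397 + 5P; collecting terms, 494.4 = 8P and P* = 61.8.
From the demand curve, Q* = 891.4 - 3(61.8) = 706.
Total spending by buyers = P* × Q* = 61.8 × 706 = 43630.8.

Total spending by buyers = 43630.8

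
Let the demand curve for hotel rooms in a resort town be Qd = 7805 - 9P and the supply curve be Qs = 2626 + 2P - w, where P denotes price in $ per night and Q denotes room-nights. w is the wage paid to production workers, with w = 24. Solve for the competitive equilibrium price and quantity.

P* = 473, Q* = 3548

With w = 24, supply is Qs = 2602 + 2P.
Set Qd = Qs: 7805 - 9P = 2602 + 2P, so 5203 = 11P and P* = 473.
Then Q* = 7805 - 9(473) = 3548.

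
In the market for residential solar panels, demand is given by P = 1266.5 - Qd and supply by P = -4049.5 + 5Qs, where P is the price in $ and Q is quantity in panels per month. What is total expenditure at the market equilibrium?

Total expenditure = 337123

In direct form, Qd = 1266.5 - P and Qs = 809.9 + 0.2P.
At equilibrium Qd = Qs, so 1266.5 - P = 809.9 + 0.2P; collecting terms, 456.6 = 1.2P and P* = 380.5.
Plugging P* into demand: Q* = 1266.5 - 380.5 = 886.
Total expenditure = P* × Q* = 380.5 × 886 = 337123.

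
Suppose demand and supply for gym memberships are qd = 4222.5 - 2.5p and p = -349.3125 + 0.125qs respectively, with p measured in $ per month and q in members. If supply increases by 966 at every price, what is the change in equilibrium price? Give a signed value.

Solving each curve for q: qs = 2794.5 + 8p.
The market clears where 4222.5 - 2.5p = 2794.5 + 8p. Rearranging, 10.5p = 1428, hence p* = 136.
Substitute back: q* = 4222.5 - 2.5(136) = 3882.5.
After the shift, supply is qs = 3760.5 + 8p.
New equilibrium: 462 = 10.5p, so p = 44 and q = 4112.5.
Δp = 44 - 136 = -92.

Δp = -92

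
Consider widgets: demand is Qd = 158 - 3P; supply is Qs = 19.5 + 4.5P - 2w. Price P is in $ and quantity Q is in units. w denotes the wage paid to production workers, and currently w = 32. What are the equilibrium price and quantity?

P* = 27, Q* = 77

With w = 32, supply is Qs = -44.5 + 4.5P.
Set Qd = Qs: 158 - 3P = -44.5 + 4.5P, so 202.5 = 7.5P and P* = 27.
Substitute back: Q* = 158 - 3(27) = 77.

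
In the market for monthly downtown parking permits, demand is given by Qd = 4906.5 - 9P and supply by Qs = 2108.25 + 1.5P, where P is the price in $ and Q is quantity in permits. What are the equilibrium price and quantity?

Set Qd = Qs: 4906.5 - 9P = 2108.25 + 1.5P, so 2798.25 = 10.5P and P* = 266.5.
Plugging P* into demand: Q* = 4906.5 - 9(266.5) = 2508.

P* = 266.5, Q* = 2508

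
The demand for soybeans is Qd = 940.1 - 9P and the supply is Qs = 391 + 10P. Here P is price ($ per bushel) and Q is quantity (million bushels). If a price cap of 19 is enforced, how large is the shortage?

At P = 19: Qd = 769.1 and Qs = 581.
Shortage = Qd - Qs = 769.1 - 581 = 188.1.

Shortage = 188.1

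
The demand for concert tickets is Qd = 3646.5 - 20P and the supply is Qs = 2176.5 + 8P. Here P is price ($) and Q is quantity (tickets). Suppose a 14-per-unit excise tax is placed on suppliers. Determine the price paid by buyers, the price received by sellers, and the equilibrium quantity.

P_b = 56.5, P_s = 42.5, Q = 2516.5

The tax drives a wedge P_b - P_s = 14. Substituting P_s = P_b - 14 into supply: Qs = 2064.5 + 8P_b.
Market clearing requires 3646.5 - 20P_b = 2064.5 + 8P_b; hence 1582 = 28P_b and P_b = 56.5.
Then P_s = 56.5 - 14 = 42.5 and Q = 3646.5 - 20(56.5) = 2516.5.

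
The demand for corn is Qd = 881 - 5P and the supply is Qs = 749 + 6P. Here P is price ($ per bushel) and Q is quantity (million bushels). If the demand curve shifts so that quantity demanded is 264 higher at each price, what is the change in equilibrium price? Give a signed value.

At equilibrium Qd = Qs, so 881 - 5P = 749 + 6P; collecting terms, 132 = 11P and P* = 12.
Then Q* = 881 - 5(12) = 821.
After the shift, demand is Qd = 1145 - 5P.
The new intersection has 396 = 11P, i.e. P = 36, Q = 965.
ΔP = 36 - 12 = 24.

ΔP = 24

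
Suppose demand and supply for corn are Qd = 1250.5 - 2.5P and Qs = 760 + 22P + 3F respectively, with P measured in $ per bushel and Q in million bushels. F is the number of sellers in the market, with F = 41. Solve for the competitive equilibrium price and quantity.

With F = 41, supply is Qs = 883 + 22P.
The market clears where 1250.5 - 2.5P = 883 + 22P. Rearranging, 24.5P = 367.5, hence P* = 15.
Substitute back: Q* = 1250.5 - 2.5(15) = 1213.

P* = 15, Q* = 1213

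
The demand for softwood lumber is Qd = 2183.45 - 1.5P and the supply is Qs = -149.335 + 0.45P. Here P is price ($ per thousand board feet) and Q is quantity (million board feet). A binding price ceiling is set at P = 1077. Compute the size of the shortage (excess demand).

Evaluating both curves at the ceiling price 1077 gives Qd = 567.95, Qs = 335.315.
Shortage = Qd - Qs = 567.95 - 335.315 = 232.635.

Shortage = 232.635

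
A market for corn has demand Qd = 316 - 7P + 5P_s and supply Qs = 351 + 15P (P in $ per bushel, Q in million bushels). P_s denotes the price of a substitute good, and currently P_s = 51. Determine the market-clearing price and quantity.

P* = 10, Q* = 501

With P_s = 51, demand is Qd = 571 - 7P.
Set Qd = Qs: 571 - 7P = 351 + 15P, so 220 = 22P and P* = 10.
Then Q* = 571 - 7(10) = 501.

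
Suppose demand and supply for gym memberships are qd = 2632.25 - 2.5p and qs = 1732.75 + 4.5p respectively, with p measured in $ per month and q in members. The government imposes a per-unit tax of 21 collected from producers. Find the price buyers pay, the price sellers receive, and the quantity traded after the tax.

p_b = 142, p_s = 121, q = 2277.25

With a tax of 21 on producers, they supply based on the net price p_s = p_b - 21, so qs = 1638.25 + 4.5p_b.
Market clearing requires 2632.25 - 2.5p_b = 1638.25 + 4.5p_b; hence 994 = 7p_b and p_b = 142.
So p_s = 121 and the quantity traded is q = 2632.25 - 2.5(142) = 2277.25.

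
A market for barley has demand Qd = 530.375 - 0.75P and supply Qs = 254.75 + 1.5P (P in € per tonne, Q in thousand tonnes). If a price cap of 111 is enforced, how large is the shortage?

Shortage = 25.875

With P fixed at 111, quantity demanded is 447.125 and quantity supplied is 421.25.
Shortage = Qd - Qs = 447.125 - 421.25 = 25.875.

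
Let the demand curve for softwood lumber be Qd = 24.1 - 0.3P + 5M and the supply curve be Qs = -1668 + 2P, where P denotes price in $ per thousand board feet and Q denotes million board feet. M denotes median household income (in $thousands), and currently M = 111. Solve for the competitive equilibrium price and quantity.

With M = 111, demand is Qd = 579.1 - 0.3P.
The market clears where 579.1 - 0.3P = -1668 + 2P. Rearranging, 2.3P = 2247.1, hence P* = 977.
Substitute back: Q* = 579.1 - 0.3(977) = 286.

P* = 977, Q* = 286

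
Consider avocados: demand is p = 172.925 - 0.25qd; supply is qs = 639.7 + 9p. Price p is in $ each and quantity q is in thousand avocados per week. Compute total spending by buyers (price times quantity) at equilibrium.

Total spending by buyers = 2702.8

Rewriting in direct form: qd = 691.7 - 4p.
At equilibrium qd = qs, so 691.7 - 4p = 639.7 + 9p; collecting terms, 52 = 13p and p* = 4.
Plugging p* into demand: q* = 691.7 - 4(4) = 675.7.
Total spending by buyers = p* × q* = 4 × 675.7 = 2702.8.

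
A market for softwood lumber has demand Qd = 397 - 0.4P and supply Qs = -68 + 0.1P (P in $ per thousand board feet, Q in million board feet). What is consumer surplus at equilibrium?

Consumer surplus = 781.25

The market clears where 397 - 0.4P = -68 + 0.1P. Rearranging, 0.5P = 465, hence P* = 930.
Then Q* = 397 - 0.4(930) = 25.
Demand choke price (Qd = 0): P = 397/0.4 = 992.5. Consumer surplus = ½ × (992.5 - 930) × 25 = 781.25.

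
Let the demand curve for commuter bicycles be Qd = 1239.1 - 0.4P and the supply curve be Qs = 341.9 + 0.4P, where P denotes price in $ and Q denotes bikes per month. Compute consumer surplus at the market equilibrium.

Consumer surplus = 781112.8125

At equilibrium Qd = Qs, so 1239.1 - 0.4P = 341.9 + 0.4P; collecting terms, 897.2 = 0.8P and P* = 1121.5.
Then Q* = 1239.1 - 0.4(1121.5) = 790.5.
Demand choke price (Qd = 0): P = 1239.1/0.4 = 3097.75. Consumer surplus = ½ × (3097.75 - 1121.5) × 790.5 = 781112.8125.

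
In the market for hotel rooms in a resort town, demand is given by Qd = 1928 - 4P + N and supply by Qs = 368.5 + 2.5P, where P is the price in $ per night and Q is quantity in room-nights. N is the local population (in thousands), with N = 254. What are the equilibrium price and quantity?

P* = 279, Q* = 1066

With N = 254, demand is Qd = 2182 - 4P.
The market clears where 2182 - 4P = 368.5 + 2.5P. Rearranging, 6.5P = 1813.5, hence P* = 279.
From the demand curve, Q* = 2182 - 4(279) = 1066.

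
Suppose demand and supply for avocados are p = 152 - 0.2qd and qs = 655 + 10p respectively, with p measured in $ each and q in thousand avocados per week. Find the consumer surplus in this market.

In direct form, qd = 760 - 5p.
At equilibrium qd = qs, so 760 - 5p = 655 + 10p; collecting terms, 105 = 15p and p* = 7.
From the demand curve, q* = 760 - 5(7) = 725.
Demand choke price (qd = 0): p = 760/5 = 152. Consumer surplus = ½ × (152 - 7) × 725 = 52562.5.

Consumer surplus = 52562.5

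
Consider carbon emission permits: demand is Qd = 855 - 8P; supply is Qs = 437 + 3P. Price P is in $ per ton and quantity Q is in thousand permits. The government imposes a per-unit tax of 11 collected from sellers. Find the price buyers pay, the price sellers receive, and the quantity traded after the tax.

P_b = 41, P_s = 30, Q = 527

With a tax of 11 on sellers, they supply based on the net price P_s = P_b - 11, so Qs = 404 + 3P_b.
Set Qd = Qs: 855 - 8P_b = 404 + 3P_b, so 451 = 11P_b and P_b = 41.
Then P_s = 41 - 11 = 30 and Q = 855 - 8(41) = 527.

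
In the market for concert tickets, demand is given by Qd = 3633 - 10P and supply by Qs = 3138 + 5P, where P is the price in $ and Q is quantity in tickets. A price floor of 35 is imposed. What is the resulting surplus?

Surplus = 30

At P = 35: Qd = 3283 and Qs = 3313.
Surplus = Qs - Qd = 3313 - 3283 = 30.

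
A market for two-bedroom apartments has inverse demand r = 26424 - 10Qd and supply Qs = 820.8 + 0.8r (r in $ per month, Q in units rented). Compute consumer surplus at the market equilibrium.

Consumer surplus = 29768000

In direct form, Qd = 2642.4 - 0.1r.
Equating demand and supply, 2642.4 - 0.1r = 820.8 + 0.8r gives 0.9r = 1821.6, so r* = 2024.
Plugging r* into demand: Q* = 2642.4 - 0.1(2024) = 2440.
Demand choke price (Qd = 0): r = 2642.4/0.1 = 26424. Consumer surplus = ½ × (26424 - 2024) × 2440 = 29768000.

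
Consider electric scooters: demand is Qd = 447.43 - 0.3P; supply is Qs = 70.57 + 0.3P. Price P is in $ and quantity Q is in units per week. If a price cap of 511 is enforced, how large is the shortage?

At P = 511: Qd = 294.13 and Qs = 223.87.
Shortage = Qd - Qs = 294.13 - 223.87 = 70.26.

Shortage = 70.26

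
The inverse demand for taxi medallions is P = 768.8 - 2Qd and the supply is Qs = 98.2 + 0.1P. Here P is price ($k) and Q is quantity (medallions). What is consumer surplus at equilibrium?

Consumer surplus = 21286.81

Solving each curve for Q: Qd = 384.4 - 0.5P.
Set Qd = Qs: 384.4 - 0.5P = 98.2 + 0.1P, so 286.2 = 0.6P and P* = 477.
Substitute back: Q* = 384.4 - 0.5(477) = 145.9.
Demand choke price (Qd = 0): P = 384.4/0.5 = 768.8. Consumer surplus = ½ × (768.8 - 477) × 145.9 = 21286.81.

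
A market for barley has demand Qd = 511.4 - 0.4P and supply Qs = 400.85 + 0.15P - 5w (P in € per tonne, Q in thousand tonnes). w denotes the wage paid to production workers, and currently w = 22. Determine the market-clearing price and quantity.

P* = 401, Q* = 351

With w = 22, supply is Qs = 290.85 + 0.15P.
Set Qd = Qs: 511.4 - 0.4P = 290.85 + 0.15P, so 220.55 = 0.55P and P* = 401.
Plugging P* into demand: Q* = 511.4 - 0.4(401) = 351.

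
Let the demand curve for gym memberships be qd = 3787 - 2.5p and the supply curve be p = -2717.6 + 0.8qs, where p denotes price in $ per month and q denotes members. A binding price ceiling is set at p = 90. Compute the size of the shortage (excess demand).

Shortage = 52.5

Solving each curve for q: qs = 3397 + 1.25p.
At p = 90: qd = 3562 and qs = 3509.5.
Shortage = qd - qs = 3562 - 3509.5 = 52.5.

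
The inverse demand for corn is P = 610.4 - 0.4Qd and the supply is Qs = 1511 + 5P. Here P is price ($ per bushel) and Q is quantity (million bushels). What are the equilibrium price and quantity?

P* = 2, Q* = 1521

In direct form, Qd = 1526 - 2.5P.
The market clears where 1526 - 2.5P = 1511 + 5P. Rearranging, 7.5P = 15, hence P* = 2.
Plugging P* into demand: Q* = 1526 - 2.5(2) = 1521.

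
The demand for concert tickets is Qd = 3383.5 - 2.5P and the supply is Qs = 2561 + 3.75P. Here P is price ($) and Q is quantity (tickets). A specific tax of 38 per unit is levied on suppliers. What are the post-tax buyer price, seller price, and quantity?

P_b = 154.4, P_s = 116.4, Q = 2997.5

With a tax of 38 on suppliers, they supply based on the net price P_s = P_b - 38, so Qs = 2418.5 + 3.75P_b.
Set Qd = Qs: 3383.5 - 2.5P_b = 2418.5 + 3.75P_b, so 965 = 6.25P_b and P_b = 154.4.
So P_s = 116.4 and the quantity traded is Q = 3383.5 - 2.5(154.4) = 2997.5.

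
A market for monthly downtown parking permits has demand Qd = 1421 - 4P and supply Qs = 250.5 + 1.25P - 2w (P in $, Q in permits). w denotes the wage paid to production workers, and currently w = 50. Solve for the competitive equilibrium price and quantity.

P* = 242, Q* = 453

With w = 50, supply is Qs = 150.5 + 1.25P.
Equating demand and supply, 1421 - 4P = 150.5 + 1.25P gives 5.25P = 1270.5, so P* = 242.
Then Q* = 1421 - 4(242) = 453.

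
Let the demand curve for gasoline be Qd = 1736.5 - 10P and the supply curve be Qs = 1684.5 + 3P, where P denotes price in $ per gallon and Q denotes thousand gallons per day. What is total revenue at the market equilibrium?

Equating demand and supply, 1736.5 - 10P = 1684.5 + 3P gives 13P = 52, so P* = 4.
Then Q* = 1736.5 - 10(4) = 1696.5.
Total revenue = P* × Q* = 4 × 1696.5 = 6786.

Total revenue = 6786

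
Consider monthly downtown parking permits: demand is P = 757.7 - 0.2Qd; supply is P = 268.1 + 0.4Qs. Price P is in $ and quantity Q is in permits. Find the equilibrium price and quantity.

P* = 594.5, Q* = 816

In direct form, Qd = 3788.5 - 5P and Qs = -670.25 + 2.5P.
Set Qd = Qs: 3788.5 - 5P = -670.25 + 2.5P, so 4458.75 = 7.5P and P* = 594.5.
Plugging P* into demand: Q* = 3788.5 - 5(594.5) = 816.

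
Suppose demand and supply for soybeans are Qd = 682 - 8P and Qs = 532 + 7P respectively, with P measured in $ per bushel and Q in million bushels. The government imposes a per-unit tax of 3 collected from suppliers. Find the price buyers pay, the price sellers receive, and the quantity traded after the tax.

The tax drives a wedge P_b - P_s = 3. Substituting P_s = P_b - 3 into supply: Qs = 511 + 7P_b.
Set Qd = Qs: 682 - 8P_b = 511 + 7P_b, so 171 = 15P_b and P_b = 11.4.
Then P_s = 11.4 - 3 = 8.4 and Q = 682 - 8(11.4) = 590.8.

P_b = 11.4, P_s = 8.4, Q = 590.8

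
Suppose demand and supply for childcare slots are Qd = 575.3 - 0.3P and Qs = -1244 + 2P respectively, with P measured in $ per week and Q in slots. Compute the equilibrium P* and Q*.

P* = 791, Q* = 338

At equilibrium Qd = Qs, so 575.3 - 0.3P = -1244 + 2P; collecting terms, 1819.3 = 2.3P and P* = 791.
Plugging P* into demand: Q* = 575.3 - 0.3(791) = 338.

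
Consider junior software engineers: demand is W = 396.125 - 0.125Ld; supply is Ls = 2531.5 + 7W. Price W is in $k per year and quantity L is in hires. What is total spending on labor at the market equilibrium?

Total spending on labor = 120232.5

Inverting to quantity form: Ld = 3169 - 8W.
Equating demand and supply, 3169 - 8W = 2531.5 + 7W gives 15W = 637.5, so W* = 42.5.
Then L* = 3169 - 8(42.5) = 2829.
Total spending on labor = W* × L* = 42.5 × 2829 = 120232.5.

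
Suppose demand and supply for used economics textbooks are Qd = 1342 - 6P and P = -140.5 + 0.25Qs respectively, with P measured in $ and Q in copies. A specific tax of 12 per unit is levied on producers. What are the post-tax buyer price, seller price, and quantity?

P_b = 82.8, P_s = 70.8, Q = 845.2

In direct form, Qs = 562 + 4P.
With a tax of 12 on producers, they supply based on the net price P_s = P_b - 12, so Qs = 514 + 4P_b.
Market clearing requires 1342 - 6P_b = 514 + 4P_b; hence 828 = 10P_b and P_b = 82.8.
So P_s = 70.8 and the quantity traded is Q = 1342 - 6(82.8) = 845.2.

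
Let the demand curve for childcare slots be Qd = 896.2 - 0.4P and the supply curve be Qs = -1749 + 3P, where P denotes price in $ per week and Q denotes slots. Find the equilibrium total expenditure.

Total expenditure = 455130

The market clears where 896.2 - 0.4P = -1749 + 3P. Rearranging, 3.4P = 2645.2, hence P* = 778.
Then Q* = 896.2 - 0.4(778) = 585.
Total expenditure = P* × Q* = 778 × 585 = 455130.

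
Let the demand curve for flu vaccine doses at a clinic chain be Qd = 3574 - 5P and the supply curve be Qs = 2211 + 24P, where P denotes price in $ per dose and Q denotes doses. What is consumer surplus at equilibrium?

Consumer surplus = 1114892.1

Set Qd = Qs: 3574 - 5P = 2211 + 24P, so 1363 = 29P and P* = 47.
Substitute back: Q* = 3574 - 5(47) = 3339.
Demand choke price (Qd = 0): P = 3574/5 = 714.8. Consumer surplus = ½ × (714.8 - 47) × 3339 = 1114892.1.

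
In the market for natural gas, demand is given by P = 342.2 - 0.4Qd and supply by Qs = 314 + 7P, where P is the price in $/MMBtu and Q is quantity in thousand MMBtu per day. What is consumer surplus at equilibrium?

Rewriting in direct form: Qd = 855.5 - 2.5P.
Equating demand and supply, 855.5 - 2.5P = 314 + 7P gives 9.5P = 541.5, so P* = 57.
Substitute back: Q* = 855.5 - 2.5(57) = 713.
Demand choke price (Qd = 0): P = 855.5/2.5 = 342.2. Consumer surplus = ½ × (342.2 - 57) × 713 = 101673.8.

Consumer surplus = 101673.8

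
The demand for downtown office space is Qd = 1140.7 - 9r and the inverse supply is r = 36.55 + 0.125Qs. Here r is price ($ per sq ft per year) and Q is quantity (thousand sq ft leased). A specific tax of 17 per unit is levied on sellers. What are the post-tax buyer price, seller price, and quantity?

r_b = 92.3, r_s = 75.3, Q = 310

Inverting to quantity form: Qs = -292.4 + 8r.
With a tax of 17 on sellers, they supply based on the net price r_s = r_b - 17, so Qs = -428.4 + 8r_b.
Equate demand and the shifted supply: 1140.7 - 9r_b = -428.4 + 8r_b, giving 17r_b = 1569.1, so r_b = 92.3.
Then r_s = 92.3 - 17 = 75.3 and Q = 1140.7 - 9(92.3) = 310.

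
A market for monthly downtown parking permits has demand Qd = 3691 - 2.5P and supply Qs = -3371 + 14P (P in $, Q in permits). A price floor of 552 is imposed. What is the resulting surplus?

At P = 552: Qd = 2311 and Qs = 4357.
Surplus = Qs - Qd = 4357 - 2311 = 2046.

Surplus = 2046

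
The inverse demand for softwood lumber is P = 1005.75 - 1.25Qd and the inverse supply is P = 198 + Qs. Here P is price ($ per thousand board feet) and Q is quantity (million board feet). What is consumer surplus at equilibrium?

In direct form, Qd = 804.6 - 0.8P and Qs = -198 + P.
Set Qd = Qs: 804.6 - 0.8P = -198 + P, so 1002.6 = 1.8P and P* = 557.
Substitute back: Q* = 804.6 - 0.8(557) = 359.
Demand choke price (Qd = 0): P = 804.6/0.8 = 1005.75. Consumer surplus = ½ × (1005.75 - 557) × 359 = 80550.625.

Consumer surplus = 80550.625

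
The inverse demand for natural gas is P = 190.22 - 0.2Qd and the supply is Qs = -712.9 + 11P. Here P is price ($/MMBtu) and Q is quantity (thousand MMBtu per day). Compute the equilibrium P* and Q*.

P* = 104, Q* = 431.1

Solving each curve for Q: Qd = 951.1 - 5P.
The market clears where 951.1 - 5P = -712.9 + 11P. Rearranging, 16P = 1664, hence P* = 104.
From the demand curve, Q* = 951.1 - 5(104) = 431.1.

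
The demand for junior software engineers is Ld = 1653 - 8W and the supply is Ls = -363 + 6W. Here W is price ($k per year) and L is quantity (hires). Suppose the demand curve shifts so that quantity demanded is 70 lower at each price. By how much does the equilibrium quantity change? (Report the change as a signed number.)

Set Ld = Ls: 1653 - 8W = -363 + 6W, so 2016 = 14W and W* = 144.
Then L* = 1653 - 8(144) = 501.
After the shift, demand is Ld = 1583 - 8W.
The new intersection has 1946 = 14W, i.e. W = 139, L = 471.
ΔL = 471 - 501 = -30.

ΔL = -30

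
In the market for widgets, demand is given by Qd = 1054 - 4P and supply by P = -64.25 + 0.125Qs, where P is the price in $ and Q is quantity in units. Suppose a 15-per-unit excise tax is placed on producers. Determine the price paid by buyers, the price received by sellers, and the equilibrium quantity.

P_b = 55, P_s = 40, Q = 834

Inverting to quantity form: Qs = 514 + 8P.
Producers keep P_s = P_b - 15 per unit, so supply in terms of the buyer price is Qs = 394 + 8P_b.
Equate demand and the shifted supply: 1054 - 4P_b = 394 + 8P_b, giving 12P_b = 660, so P_b = 55.
So P_s = 40 and the quantity traded is Q = 1054 - 4(55) = 834.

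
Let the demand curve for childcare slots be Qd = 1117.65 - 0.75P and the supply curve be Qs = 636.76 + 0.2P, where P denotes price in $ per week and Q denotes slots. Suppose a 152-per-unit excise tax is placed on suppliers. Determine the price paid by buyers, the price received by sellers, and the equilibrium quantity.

P_b = 538.2, P_s = 386.2, Q = 714

With a tax of 152 on suppliers, they supply based on the net price P_s = P_b - 152, so Qs = 606.36 + 0.2P_b.
Market clearing requires 1117.65 - 0.75P_b = 606.36 + 0.2P_b; hence 511.29 = 0.95P_b and P_b = 538.2.
Then P_s = 538.2 - 152 = 386.2 and Q = 1117.65 - 0.75(538.2) = 714.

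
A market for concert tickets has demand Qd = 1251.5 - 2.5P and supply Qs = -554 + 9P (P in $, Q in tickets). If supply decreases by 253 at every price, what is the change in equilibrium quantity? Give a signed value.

The market clears where 1251.5 - 2.5P = -554 + 9P. Rearranging, 11.5P = 1805.5, hence P* = 157.
Then Q* = 1251.5 - 2.5(157) = 859.
After the shift, supply is Qs = -807 + 9P.
Re-solving, 11.5P = 2058.5 gives P = 179 and Q = 804.
ΔQ = 804 - 859 = -55.

ΔQ = -55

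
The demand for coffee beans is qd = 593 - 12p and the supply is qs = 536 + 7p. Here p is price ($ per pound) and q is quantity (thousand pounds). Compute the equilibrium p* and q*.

p* = 3, q* = 557

The market clears where 593 - 12p = 536 + 7p. Rearranging, 19p = 57, hence p* = 3.
Then q* = 593 - 12(3) = 557.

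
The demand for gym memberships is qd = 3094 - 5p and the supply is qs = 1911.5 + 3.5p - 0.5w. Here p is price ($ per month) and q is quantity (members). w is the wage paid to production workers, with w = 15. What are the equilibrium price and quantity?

p* = 140, q* = 2394

With w = 15, supply is qs = 1904 + 3.5p.
Equating demand and supply, 3094 - 5p = 1904 + 3.5p gives 8.5p = 1190, so p* = 140.
Plugging p* into demand: q* = 3094 - 5(140) = 2394.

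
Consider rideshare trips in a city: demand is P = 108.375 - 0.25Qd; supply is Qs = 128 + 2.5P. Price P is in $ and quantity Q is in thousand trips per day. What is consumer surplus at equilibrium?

Consumer surplus = 7533.78125

Solving each curve for Q: Qd = 433.5 - 4P.
Set Qd = Qs: 433.5 - 4P = 128 + 2.5P, so 305.5 = 6.5P and P* = 47.
Plugging P* into demand: Q* = 433.5 - 4(47) = 245.5.
Demand choke price (Qd = 0): P = 433.5/4 = 108.375. Consumer surplus = ½ × (108.375 - 47) × 245.5 = 7533.78125.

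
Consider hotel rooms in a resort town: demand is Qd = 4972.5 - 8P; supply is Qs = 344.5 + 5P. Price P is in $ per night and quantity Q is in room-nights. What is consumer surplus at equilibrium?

Consumer surplus = 282093.765625

Equating demand and supply, 4972.5 - 8P = 344.5 + 5P gives 13P = 4628, so P* = 356.
Substitute back: Q* = 4972.5 - 8(356) = 2124.5.
Demand choke price (Qd = 0): P = 4972.5/8 = 621.5625. Consumer surplus = ½ × (621.5625 - 356) × 2124.5 = 282093.765625.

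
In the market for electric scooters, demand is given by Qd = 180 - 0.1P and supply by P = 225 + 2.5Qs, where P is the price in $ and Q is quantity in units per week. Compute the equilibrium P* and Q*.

P* = 540, Q* = 126

Inverting to quantity form: Qs = -90 + 0.4P.
The market clears where 180 - 0.1P = -90 + 0.4P. Rearranging, 0.5P = 270, hence P* = 540.
From the demand curve, Q* = 180 - 0.1(540) = 126.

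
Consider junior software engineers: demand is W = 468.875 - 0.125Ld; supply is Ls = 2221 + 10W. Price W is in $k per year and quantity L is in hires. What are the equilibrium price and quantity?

Solving each curve for L: Ld = 3751 - 8W.
Set Ld = Ls: 3751 - 8W = 2221 + 10W, so 1530 = 18W and W* = 85.
From the demand curve, L* = 3751 - 8(85) = 3071.

W* = 85, L* = 3071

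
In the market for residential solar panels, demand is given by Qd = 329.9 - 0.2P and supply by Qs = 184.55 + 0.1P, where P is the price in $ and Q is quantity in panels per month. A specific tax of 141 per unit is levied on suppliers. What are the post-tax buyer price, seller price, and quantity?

With a tax of 141 on suppliers, they supply based on the net price P_s = P_b - 141, so Qs = 170.45 + 0.1P_b.
Market clearing requires 329.9 - 0.2P_b = 170.45 + 0.1P_b; hence 159.45 = 0.3P_b and P_b = 531.5.
So P_s = 390.5 and the quantity traded is Q = 329.9 - 0.2(531.5) = 223.6.

P_b = 531.5, P_s = 390.5, Q = 223.6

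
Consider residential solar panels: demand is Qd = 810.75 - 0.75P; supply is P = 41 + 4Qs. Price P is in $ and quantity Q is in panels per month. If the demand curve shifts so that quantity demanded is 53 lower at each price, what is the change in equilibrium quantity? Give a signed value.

ΔQ = -13.25

In direct form, Qs = -10.25 + 0.25P.
The market clears where 810.75 - 0.75P = -10.25 + 0.25P. Rearranging, P = 821, hence P* = 821.
From the demand curve, Q* = 810.75 - 0.75(821) = 195.
After the shift, demand is Qd = 757.75 - 0.75P.
Re-solving, P = 768 gives P = 768 and Q = 181.75.
ΔQ = 181.75 - 195 = -13.25.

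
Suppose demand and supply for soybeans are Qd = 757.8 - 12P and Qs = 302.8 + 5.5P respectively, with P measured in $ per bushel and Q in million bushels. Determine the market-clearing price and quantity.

Equating demand and supply, 757.8 - 12P = 302.8 + 5.5P gives 17.5P = 455, so P* = 26.
Then Q* = 757.8 - 12(26) = 445.8.

P* = 26, Q* = 445.8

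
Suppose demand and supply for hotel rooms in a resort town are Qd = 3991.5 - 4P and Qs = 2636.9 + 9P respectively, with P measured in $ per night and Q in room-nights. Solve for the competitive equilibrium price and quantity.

At equilibrium Qd = Qs, so 3991.5 - 4P = 2636.9 + 9P; collecting terms, 1354.6 = 13P and P* = 104.2.
From the demand curve, Q* = 3991.5 - 4(104.2) = 3574.7.

P* = 104.2, Q* = 3574.7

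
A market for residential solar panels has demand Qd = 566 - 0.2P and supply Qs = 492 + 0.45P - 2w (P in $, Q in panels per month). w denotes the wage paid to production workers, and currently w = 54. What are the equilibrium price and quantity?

With w = 54, supply is Qs = 384 + 0.45P.
At equilibrium Qd = Qs, so 566 - 0.2P = 384 + 0.45P; collecting terms, 182 = 0.65P and P* = 280.
Plugging P* into demand: Q* = 566 - 0.2(280) = 510.

P* = 280, Q* = 510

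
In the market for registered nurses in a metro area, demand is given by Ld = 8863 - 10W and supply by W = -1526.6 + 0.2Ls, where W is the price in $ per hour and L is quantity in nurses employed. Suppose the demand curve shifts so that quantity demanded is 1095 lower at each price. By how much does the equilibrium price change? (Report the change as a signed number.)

Solving each curve for L: Ls = 7633 + 5W.
At equilibrium Ld = Ls, so 8863 - 10W = 7633 + 5W; collecting terms, 1230 = 15W and W* = 82.
Then L* = 8863 - 10(82) = 8043.
After the shift, demand is Ld = 7768 - 10W.
The new intersection has 135 = 15W, i.e. W = 9, L = 7678.
ΔW = 9 - 82 = -73.

ΔW = -73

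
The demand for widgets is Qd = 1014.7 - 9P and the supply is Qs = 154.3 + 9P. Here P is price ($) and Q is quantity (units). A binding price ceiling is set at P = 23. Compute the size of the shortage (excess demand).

With P fixed at 23, quantity demanded is 807.7 and quantity supplied is 361.3.
Shortage = Qd - Qs = 807.7 - 361.3 = 446.4.

Shortage = 446.4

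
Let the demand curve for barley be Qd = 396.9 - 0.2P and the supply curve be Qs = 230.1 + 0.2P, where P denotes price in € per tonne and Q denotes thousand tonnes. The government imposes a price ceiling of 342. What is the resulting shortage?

Shortage = 30

At P = 342: Qd = 328.5 and Qs = 298.5.
Shortage = Qd - Qs = 328.5 - 298.5 = 30.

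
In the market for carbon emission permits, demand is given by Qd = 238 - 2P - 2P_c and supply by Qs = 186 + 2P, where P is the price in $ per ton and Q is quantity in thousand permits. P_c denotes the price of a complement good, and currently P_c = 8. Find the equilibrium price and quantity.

With P_c = 8, demand is Qd = 222 - 2P.
Set Qd = Qs: 222 - 2P = 186 + 2P, so 36 = 4P and P* = 9.
Plugging P* into demand: Q* = 222 - 2(9) = 204.

P* = 9, Q* = 204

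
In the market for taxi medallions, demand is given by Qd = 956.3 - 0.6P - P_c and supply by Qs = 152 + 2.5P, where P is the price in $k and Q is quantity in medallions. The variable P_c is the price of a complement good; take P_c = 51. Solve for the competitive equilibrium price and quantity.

With P_c = 51, demand is Qd = 905.3 - 0.6P.
Equating demand and supply, 905.3 - 0.6P = 152 + 2.5P gives 3.1P = 753.3, so P* = 243.
From the demand curve, Q* = 905.3 - 0.6(243) = 759.5.

P* = 243, Q* = 759.5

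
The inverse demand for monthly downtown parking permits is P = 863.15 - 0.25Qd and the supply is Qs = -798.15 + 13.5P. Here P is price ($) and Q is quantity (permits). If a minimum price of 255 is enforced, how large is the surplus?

Rewriting in direct form: Qd = 3452.6 - 4P.
Evaluating both curves at the floor price 255 gives Qd = 2432.6, Qs = 2644.35.
Surplus = Qs - Qd = 2644.35 - 2432.6 = 211.75.

Surplus = 211.75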